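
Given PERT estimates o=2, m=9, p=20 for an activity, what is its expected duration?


te = (o + 4m + p) / 6
= (2 + 4×9 + 20) / 6
= (2 + 36 + 20) / 6
= 58 / 6
= 9.67


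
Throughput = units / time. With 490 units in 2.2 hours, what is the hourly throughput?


Throughput = units / time
= 490 / 2.2
= 222.7 units/hour


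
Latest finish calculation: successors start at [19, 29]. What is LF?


LF = min of all successor start times
Successors start at: [19, 29]
LF = min(19, 29)
= 19


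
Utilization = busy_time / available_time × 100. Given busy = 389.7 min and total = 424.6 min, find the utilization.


Utilization = busy / total × 100
= 389.7 / 424.6 × 100
= 91.8%


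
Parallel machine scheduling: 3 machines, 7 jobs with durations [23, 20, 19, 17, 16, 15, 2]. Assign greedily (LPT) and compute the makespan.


Jobs (LPT sorted): [23, 20, 19, 17, 16, 15, 2]
Machines: 3
  J=23 → Machine 1 (load: 0+23=23)
  J=20 → Machine 2 (load: 0+20=20)
  J=19 → Machine 3 (load: 0+19=19)
  J=17 → Machine 3 (load: 19+17=36)
  J=16 → Machine 2 (load: 20+16=36)
  J=15 → Machine 1 (load: 23+15=38)
  J=2 → Machine 2 (load: 36+2=38)
Machine loads: [38, 38, 36]
Makespan = max = 38 time units


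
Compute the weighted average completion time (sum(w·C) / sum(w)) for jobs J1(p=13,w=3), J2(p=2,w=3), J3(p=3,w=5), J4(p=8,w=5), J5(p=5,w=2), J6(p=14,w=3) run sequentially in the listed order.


Completion times:
  J1: C=13, w×C=3×13=39
  J2: C=15, w×C=3×15=45
  J3: C=18, w×C=5×18=90
  J4: C=26, w×C=5×26=130
  J5: C=31, w×C=2×31=62
  J6: C=45, w×C=3×45=135
Sum w×C = 501
Sum w = 21
Weighted avg = 501/21
= 23.86


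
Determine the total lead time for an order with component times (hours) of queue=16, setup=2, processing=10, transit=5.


Lead time = queue + setup + processing + transit
= 16 + 2 + 10 + 5
= 33 hours


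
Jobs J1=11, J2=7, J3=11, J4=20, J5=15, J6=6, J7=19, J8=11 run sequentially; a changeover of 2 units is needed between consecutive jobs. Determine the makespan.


Makespan = Σ processing + (n-1) × setup
= (11 + 7 + 11 + 20 + 15 + 6 + 19 + 11) + (8-1)×2
= 100 + 14
= 114 time units


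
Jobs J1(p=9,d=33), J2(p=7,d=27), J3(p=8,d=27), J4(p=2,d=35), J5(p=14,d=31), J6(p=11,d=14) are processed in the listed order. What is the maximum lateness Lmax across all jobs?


Lateness per job (L = C - d):
  J1: C=9, d=33, L=-24
  J2: C=16, d=27, L=-11
  J3: C=24, d=27, L=-3
  J4: C=26, d=35, L=-9
  J5: C=40, d=31, L=9
  J6: C=51, d=14, L=37
Lmax = max(-24, -11, -3, -9, 9, 37)
= 37


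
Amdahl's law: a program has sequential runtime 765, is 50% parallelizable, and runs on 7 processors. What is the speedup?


Amdahl's law: T_p = T × ((1-p) + p/N)
= 765 × ((1-0.5) + 0.5/7)
= 765 × (0.50 + 0.0714)
= 765 × 0.5714
= 437.14
Speedup = 765/437.14
= 1.75×


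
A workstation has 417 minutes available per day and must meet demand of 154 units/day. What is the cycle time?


Cycle time = available time / demand
= 417 / 154
= 2.71 min/unit


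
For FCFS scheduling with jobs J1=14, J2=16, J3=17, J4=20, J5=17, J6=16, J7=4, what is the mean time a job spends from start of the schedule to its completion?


Completion times:
  J1: completes at 14
  J2: completes at 30
  J3: completes at 47
  J4: completes at 67
  J5: completes at 84
  J6: completes at 100
  J7: completes at 104
Sum = 446
Average = 446/7
= 63.71


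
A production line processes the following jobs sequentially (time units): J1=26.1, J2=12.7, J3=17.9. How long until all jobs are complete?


Sequential makespan: sum all processing times
= 26.1 + 12.7 + 17.9
= 56.7 time units


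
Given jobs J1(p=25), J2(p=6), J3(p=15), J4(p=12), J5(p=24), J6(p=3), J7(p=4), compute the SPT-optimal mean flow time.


SPT order: J6 → J7 → J2 → J4 → J3 → J5 → J1
Completion times:
  J6: C=3
  J7: C=7
  J2: C=13
  J4: C=25
  J3: C=40
  J5: C=64
  J1: C=89
Sum = 241, n = 7
Mean flow = 241/7
= 34.43


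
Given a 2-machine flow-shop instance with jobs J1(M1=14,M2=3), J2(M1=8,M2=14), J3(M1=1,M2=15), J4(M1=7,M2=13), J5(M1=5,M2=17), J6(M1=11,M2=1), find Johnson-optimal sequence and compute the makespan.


Johnson's rule:
Group 1 (M1≤M2, sort by M1): ['J3', 'J5', 'J4', 'J2']
Group 2 (M1>M2, sort desc M2): ['J1', 'J6']
Sequence: J3 → J5 → J4 → J2 → J1 → J6
Makespan calculation:
  J3: M1 done=1, M2 done=16
  J5: M1 done=6, M2 done=33
  J4: M1 done=13, M2 done=46
  J2: M1 done=21, M2 done=60
  J1: M1 done=35, M2 done=63
  J6: M1 done=46, M2 done=64
= Sequence: J3 → J5 → J4 → J2 → J1 → J6, Makespan: 64


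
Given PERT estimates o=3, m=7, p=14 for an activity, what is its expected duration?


te = (o + 4m + p) / 6
= (3 + 4×7 + 14) / 6
= (3 + 28 + 14) / 6
= 45 / 6
= 7.50


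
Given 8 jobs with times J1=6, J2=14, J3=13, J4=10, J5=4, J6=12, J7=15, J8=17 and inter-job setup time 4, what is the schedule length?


Makespan = Σ processing + (n-1) × setup
= (6 + 14 + 13 + 10 + 4 + 12 + 15 + 17) + (8-1)×4
= 91 + 28
= 119 time units


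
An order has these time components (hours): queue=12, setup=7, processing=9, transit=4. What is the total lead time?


Lead time = queue + setup + processing + transit
= 12 + 7 + 9 + 4
= 32 hours


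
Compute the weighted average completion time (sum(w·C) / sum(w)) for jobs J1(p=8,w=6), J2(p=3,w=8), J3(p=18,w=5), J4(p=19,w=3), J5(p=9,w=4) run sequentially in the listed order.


Completion times:
  J1: C=8, w×C=6×8=48
  J2: C=11, w×C=8×11=88
  J3: C=29, w×C=5×29=145
  J4: C=48, w×C=3×48=144
  J5: C=57, w×C=4×57=228
Sum w×C = 653
Sum w = 26
Weighted avg = 653/26
= 25.12


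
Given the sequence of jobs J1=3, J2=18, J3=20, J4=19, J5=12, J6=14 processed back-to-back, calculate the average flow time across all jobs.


Completion times:
  J1: completes at 3
  J2: completes at 21
  J3: completes at 41
  J4: completes at 60
  J5: completes at 72
  J6: completes at 86
Sum = 283
Average = 283/6
= 47.17


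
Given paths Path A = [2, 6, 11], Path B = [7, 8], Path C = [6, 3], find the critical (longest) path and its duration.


Path A: 2 + 6 + 11 = 19
Path B: 7 + 8 = 15
Path C: 6 + 3 = 9
Critical path = longest = max(19, 15, 9)
= 19 (Path A)


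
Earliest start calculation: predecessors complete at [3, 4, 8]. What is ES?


ES = max of all predecessor completion times
Predecessors: [3, 4, 8]
ES = max(3, 4, 8)
= 8


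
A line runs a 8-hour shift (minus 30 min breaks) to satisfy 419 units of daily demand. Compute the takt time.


Available = 8×60 - 30 = 450 min
Takt time = 450 / 419
= 1.07 min/unit


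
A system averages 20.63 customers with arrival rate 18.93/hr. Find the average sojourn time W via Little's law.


Little's law: L = λW → W = L / λ
= 20.63 / 18.93
= 1.09 hours


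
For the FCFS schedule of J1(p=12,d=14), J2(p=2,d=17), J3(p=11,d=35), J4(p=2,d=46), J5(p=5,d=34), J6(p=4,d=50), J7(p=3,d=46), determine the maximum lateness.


Lateness per job (L = C - d):
  J1: C=12, d=14, L=-2
  J2: C=14, d=17, L=-3
  J3: C=25, d=35, L=-10
  J4: C=27, d=46, L=-19
  J5: C=32, d=34, L=-2
  J6: C=36, d=50, L=-14
  J7: C=39, d=46, L=-7
Lmax = max(-2, -3, -10, -19, -2, -14, -7)
= -2


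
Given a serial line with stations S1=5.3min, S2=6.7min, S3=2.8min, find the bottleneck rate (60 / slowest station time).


Bottleneck = longest station time
Station times: [5.3, 6.7, 2.8]
Max = 6.7 min
Rate = 60 / 6.7
= 8.96 units/hour (bottleneck: 6.7min)


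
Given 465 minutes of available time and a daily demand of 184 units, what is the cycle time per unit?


Cycle time = available time / demand
= 465 / 184
= 2.53 min/unit


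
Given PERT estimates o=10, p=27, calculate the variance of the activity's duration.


σ² = ((p - o) / 6)² = (p - o)² / 36
= (27 - 10)² / 36
= 17² / 36
= 289 / 36
= 8.0278


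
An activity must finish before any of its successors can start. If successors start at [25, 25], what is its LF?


LF = min of all successor start times
Successors start at: [25, 25]
LF = min(25, 25)
= 25


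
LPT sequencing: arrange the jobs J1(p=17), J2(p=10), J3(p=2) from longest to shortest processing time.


LPT: sort by longest processing time first
  J1: p=17
  J2: p=10
  J3: p=2
Order: J1 → J2 → J3


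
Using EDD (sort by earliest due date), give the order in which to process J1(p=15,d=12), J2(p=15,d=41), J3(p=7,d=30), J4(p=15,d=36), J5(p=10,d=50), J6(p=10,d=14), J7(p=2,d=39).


EDD: sort by earliest due date
  J1: d=12, p=15
  J6: d=14, p=10
  J3: d=30, p=7
  J4: d=36, p=15
  J7: d=39, p=2
  J2: d=41, p=15
  J5: d=50, p=10
Order: J1 → J6 → J3 → J4 → J7 → J2 → J5


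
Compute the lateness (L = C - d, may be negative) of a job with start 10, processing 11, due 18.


Completion = 10 + 11 = 21
Lateness = C - d = 21 - 18
= 3


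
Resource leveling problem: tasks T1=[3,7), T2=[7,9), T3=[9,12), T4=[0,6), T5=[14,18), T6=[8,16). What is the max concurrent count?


Check each time point for overlaps:
  t=3: 2 tasks active (T1, T4)
Max concurrent = 2


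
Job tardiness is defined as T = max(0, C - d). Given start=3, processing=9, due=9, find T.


Completion = start + processing = 3 + 9 = 12
Tardiness = max(0, C - d) = max(0, 12 - 9)
= max(0, 3)
= 3


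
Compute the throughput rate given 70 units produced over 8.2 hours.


Throughput = units / time
= 70 / 8.2
= 8.5 units/hour


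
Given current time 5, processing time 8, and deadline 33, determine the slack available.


Slack = due - current_time - processing
= 33 - 5 - 8
= 20


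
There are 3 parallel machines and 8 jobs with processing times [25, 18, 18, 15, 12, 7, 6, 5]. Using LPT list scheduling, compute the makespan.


Jobs (LPT sorted): [25, 18, 18, 15, 12, 7, 6, 5]
Machines: 3
  J=25 → Machine 1 (load: 0+25=25)
  J=18 → Machine 2 (load: 0+18=18)
  J=18 → Machine 3 (load: 0+18=18)
  J=15 → Machine 2 (load: 18+15=33)
  J=12 → Machine 3 (load: 18+12=30)
  J=7 → Machine 1 (load: 25+7=32)
  J=6 → Machine 3 (load: 30+6=36)
  J=5 → Machine 1 (load: 32+5=37)
Machine loads: [37, 33, 36]
Makespan = max = 37 time units


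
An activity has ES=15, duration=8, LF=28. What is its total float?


EF = ES + duration = 15 + 8 = 23
LS = LF - duration = 28 - 8 = 20
Total Float = LF - EF = 28 - 23
(or LS - ES = 20 - 15)
= 5


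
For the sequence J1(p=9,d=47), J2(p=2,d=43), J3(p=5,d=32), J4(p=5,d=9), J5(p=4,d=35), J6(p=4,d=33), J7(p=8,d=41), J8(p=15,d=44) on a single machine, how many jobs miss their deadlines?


Completion vs due date:
  J1: C=9, d=47 → on time
  J2: C=11, d=43 → on time
  J3: C=16, d=32 → on time
  J4: C=21, d=9 → TARDY
  J5: C=25, d=35 → on time
  J6: C=29, d=33 → on time
  J7: C=37, d=41 → on time
  J8: C=52, d=44 → TARDY
Tardy jobs: J4, J8
Count = 2


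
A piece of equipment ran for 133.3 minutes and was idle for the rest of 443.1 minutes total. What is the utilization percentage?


Utilization = busy / total × 100
= 133.3 / 443.1 × 100
= 30.1%


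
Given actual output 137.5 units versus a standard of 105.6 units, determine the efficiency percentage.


Efficiency = (actual / standard) × 100
= (137.5 / 105.6) × 100
= 130.2%


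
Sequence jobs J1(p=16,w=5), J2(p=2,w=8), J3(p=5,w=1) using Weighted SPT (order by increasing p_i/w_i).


WSPT (Smith's rule): sort by p/w ascending
  J2: p/w = 2/8 = 0.250
  J1: p/w = 16/5 = 3.200
  J3: p/w = 5/1 = 5.000
Order: J2 → J1 → J3


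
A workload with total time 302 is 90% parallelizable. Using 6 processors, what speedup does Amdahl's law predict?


Amdahl's law: T_p = T × ((1-p) + p/N)
= 302 × ((1-0.9) + 0.9/6)
= 302 × (0.10 + 0.1500)
= 302 × 0.2500
= 75.50
Speedup = 302/75.50
= 4.00×


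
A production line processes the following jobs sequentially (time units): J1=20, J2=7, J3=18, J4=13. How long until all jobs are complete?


Sequential makespan: sum all processing times
= 20 + 7 + 18 + 13
= 58 time units


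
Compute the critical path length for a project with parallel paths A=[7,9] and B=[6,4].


Path A: 7 + 9 = 16
Path B: 6 + 4 = 10
Critical path = longest = max(16, 10)
= 16 (Path A)


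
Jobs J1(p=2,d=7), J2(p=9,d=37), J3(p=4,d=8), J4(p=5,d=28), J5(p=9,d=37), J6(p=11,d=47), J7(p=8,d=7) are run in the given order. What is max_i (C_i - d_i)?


Lateness per job (L = C - d):
  J1: C=2, d=7, L=-5
  J2: C=11, d=37, L=-26
  J3: C=15, d=8, L=7
  J4: C=20, d=28, L=-8
  J5: C=29, d=37, L=-8
  J6: C=40, d=47, L=-7
  J7: C=48, d=7, L=41
Lmax = max(-5, -26, 7, -8, -8, -7, 41)
= 41


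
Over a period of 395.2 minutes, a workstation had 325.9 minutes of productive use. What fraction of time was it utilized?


Utilization = busy / total × 100
= 325.9 / 395.2 × 100
= 82.5%


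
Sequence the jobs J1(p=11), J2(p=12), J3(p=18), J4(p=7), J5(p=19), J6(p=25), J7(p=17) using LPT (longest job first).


LPT: sort by longest processing time first
  J6: p=25
  J5: p=19
  J3: p=18
  J7: p=17
  J2: p=12
  J1: p=11
  J4: p=7
Order: J6 → J5 → J3 → J7 → J2 → J1 → J4


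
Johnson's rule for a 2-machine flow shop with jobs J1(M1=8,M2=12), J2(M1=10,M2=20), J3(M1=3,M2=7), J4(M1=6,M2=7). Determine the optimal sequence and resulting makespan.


Johnson's rule:
Group 1 (M1≤M2, sort by M1): ['J3', 'J4', 'J1', 'J2']
Group 2 (M1>M2, sort desc M2): []
Sequence: J3 → J4 → J1 → J2
Makespan calculation:
  J3: M1 done=3, M2 done=10
  J4: M1 done=9, M2 done=17
  J1: M1 done=17, M2 done=29
  J2: M1 done=27, M2 done=49
= Sequence: J3 → J4 → J1 → J2, Makespan: 49


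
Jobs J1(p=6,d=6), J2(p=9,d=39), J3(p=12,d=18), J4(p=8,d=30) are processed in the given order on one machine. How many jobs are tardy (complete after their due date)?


Completion vs due date:
  J1: C=6, d=6 → on time
  J2: C=15, d=39 → on time
  J3: C=27, d=18 → TARDY
  J4: C=35, d=30 → TARDY
Tardy jobs: J3, J4
Count = 2


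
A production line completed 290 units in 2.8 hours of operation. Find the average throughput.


Throughput = units / time
= 290 / 2.8
= 103.6 units/hour


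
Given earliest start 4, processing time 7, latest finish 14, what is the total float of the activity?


EF = ES + duration = 4 + 7 = 11
LS = LF - duration = 14 - 7 = 7
Total Float = LF - EF = 14 - 11
(or LS - ES = 7 - 4)
= 3


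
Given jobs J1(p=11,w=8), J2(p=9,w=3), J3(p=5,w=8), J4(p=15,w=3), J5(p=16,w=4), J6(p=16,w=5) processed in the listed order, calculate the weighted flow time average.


Completion times:
  J1: C=11, w×C=8×11=88
  J2: C=20, w×C=3×20=60
  J3: C=25, w×C=8×25=200
  J4: C=40, w×C=3×40=120
  J5: C=56, w×C=4×56=224
  J6: C=72, w×C=5×72=360
Sum w×C = 1052
Sum w = 31
Weighted avg = 1052/31
= 33.94


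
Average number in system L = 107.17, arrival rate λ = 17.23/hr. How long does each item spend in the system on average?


Little's law: L = λW → W = L / λ
= 107.17 / 17.23
= 6.22 hours


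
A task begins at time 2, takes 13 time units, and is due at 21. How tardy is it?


Completion = start + processing = 2 + 13 = 15
Tardiness = max(0, C - d) = max(0, 15 - 21)
= max(0, -6)
= 0


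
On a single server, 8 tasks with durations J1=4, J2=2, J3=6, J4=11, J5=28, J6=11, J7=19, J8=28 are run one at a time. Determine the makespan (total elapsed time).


Sequential makespan: sum all processing times
= 4 + 2 + 6 + 11 + 28 + 11 + 19 + 28
= 109 time units


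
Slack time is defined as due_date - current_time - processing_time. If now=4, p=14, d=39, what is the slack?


Slack = due - current_time - processing
= 39 - 4 - 14
= 21


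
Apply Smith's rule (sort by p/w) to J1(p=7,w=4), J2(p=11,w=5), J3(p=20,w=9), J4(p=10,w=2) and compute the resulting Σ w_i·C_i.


WSPT order (by p/w): J1 → J2 → J3 → J4
  J1: C=7, w·C=4×7=28
  J2: C=18, w·C=5×18=90
  J3: C=38, w·C=9×38=342
  J4: C=48, w·C=2×48=96
Σ w·C = 556
= 556


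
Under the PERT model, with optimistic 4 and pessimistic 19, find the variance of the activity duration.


σ² = ((p - o) / 6)² = (p - o)² / 36
= (19 - 4)² / 36
= 15² / 36
= 225 / 36
= 6.2500


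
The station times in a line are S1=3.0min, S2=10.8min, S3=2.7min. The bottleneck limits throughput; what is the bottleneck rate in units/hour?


Bottleneck = longest station time
Station times: [3.0, 10.8, 2.7]
Max = 10.8 min
Rate = 60 / 10.8
= 5.56 units/hour (bottleneck: 10.8min)


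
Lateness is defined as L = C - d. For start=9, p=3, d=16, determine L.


Completion = 9 + 3 = 12
Lateness = C - d = 12 - 16
= -4


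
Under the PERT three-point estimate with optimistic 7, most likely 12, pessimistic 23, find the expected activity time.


te = (o + 4m + p) / 6
= (7 + 4×12 + 23) / 6
= (7 + 48 + 23) / 6
= 78 / 6
= 13.00


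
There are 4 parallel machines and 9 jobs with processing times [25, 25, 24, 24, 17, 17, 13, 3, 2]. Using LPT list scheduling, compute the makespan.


Jobs (LPT sorted): [25, 25, 24, 24, 17, 17, 13, 3, 2]
Machines: 4
  J=25 → Machine 1 (load: 0+25=25)
  J=25 → Machine 2 (load: 0+25=25)
  J=24 → Machine 3 (load: 0+24=24)
  J=24 → Machine 4 (load: 0+24=24)
  J=17 → Machine 3 (load: 24+17=41)
  J=17 → Machine 4 (load: 24+17=41)
  J=13 → Machine 1 (load: 25+13=38)
  J=3 → Machine 2 (load: 25+3=28)
  J=2 → Machine 2 (load: 28+2=30)
Machine loads: [38, 30, 41, 41]
Makespan = max = 41 time units


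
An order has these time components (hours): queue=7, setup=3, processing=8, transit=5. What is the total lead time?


Lead time = queue + setup + processing + transit
= 7 + 3 + 8 + 5
= 23 hours


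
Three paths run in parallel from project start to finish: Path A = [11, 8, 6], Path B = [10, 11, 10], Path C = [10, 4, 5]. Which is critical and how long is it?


Path A: 11 + 8 + 6 = 25
Path B: 10 + 11 + 10 = 31
Path C: 10 + 4 + 5 = 19
Critical path = longest = max(25, 31, 19)
= 31 (Path B)


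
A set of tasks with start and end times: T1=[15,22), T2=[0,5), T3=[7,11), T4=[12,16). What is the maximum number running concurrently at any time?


Check each time point for overlaps:
  t=15: 2 tasks active (T1, T4)
Max concurrent = 2


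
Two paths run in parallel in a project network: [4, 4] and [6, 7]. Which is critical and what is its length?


Path A: 4 + 4 = 8
Path B: 6 + 7 = 13
Critical path = longest = max(8, 13)
= 13 (Path B)


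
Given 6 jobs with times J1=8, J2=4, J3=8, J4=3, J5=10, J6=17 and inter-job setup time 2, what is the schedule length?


Makespan = Σ processing + (n-1) × setup
= (8 + 4 + 8 + 3 + 10 + 17) + (6-1)×2
= 50 + 10
= 60 time units


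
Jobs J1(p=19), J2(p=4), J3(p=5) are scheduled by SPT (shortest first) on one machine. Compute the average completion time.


SPT order: J2 → J3 → J1
Completion times:
  J2: C=4
  J3: C=9
  J1: C=28
Sum = 41, n = 3
Mean flow = 41/3
= 13.67


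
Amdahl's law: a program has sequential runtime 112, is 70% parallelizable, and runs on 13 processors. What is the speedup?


Amdahl's law: T_p = T × ((1-p) + p/N)
= 112 × ((1-0.7) + 0.7/13)
= 112 × (0.30 + 0.0538)
= 112 × 0.3538
= 39.63
Speedup = 112/39.63
= 2.83×


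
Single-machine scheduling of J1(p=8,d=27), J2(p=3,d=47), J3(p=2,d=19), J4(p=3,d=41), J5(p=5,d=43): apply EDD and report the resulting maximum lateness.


EDD order: J3 → J1 → J4 → J5 → J2
Completion and lateness:
  J3: C=2, d=19, L=2-19=-17
  J1: C=10, d=27, L=10-27=-17
  J4: C=13, d=41, L=13-41=-28
  J5: C=18, d=43, L=18-43=-25
  J2: C=21, d=47, L=21-47=-26
Lmax = max(-17, -17, -28, -25, -26)
= -17


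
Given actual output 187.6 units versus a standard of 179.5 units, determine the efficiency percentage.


Efficiency = (actual / standard) × 100
= (187.6 / 179.5) × 100
= 104.5%


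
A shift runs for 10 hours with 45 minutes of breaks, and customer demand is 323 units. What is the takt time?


Available = 10×60 - 45 = 555 min
Takt time = 555 / 323
= 1.72 min/unit


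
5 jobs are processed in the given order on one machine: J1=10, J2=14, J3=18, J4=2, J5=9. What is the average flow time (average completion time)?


Completion times:
  J1: completes at 10
  J2: completes at 24
  J3: completes at 42
  J4: completes at 44
  J5: completes at 53
Sum = 173
Average = 173/5
= 34.60


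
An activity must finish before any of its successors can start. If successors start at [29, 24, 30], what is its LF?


LF = min of all successor start times
Successors start at: [29, 24, 30]
LF = min(29, 24, 30)
= 24


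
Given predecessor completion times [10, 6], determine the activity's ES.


ES = max of all predecessor completion times
Predecessors: [10, 6]
ES = max(10, 6)
= 10


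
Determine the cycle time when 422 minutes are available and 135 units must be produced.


Cycle time = available time / demand
= 422 / 135
= 3.13 min/unit


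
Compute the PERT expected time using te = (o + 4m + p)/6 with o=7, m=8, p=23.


te = (o + 4m + p) / 6
= (7 + 4×8 + 23) / 6
= (7 + 32 + 23) / 6
= 62 / 6
= 10.33


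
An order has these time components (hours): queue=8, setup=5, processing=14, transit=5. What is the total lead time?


Lead time = queue + setup + processing + transit
= 8 + 5 + 14 + 5
= 32 hours


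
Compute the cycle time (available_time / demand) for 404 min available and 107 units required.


Cycle time = available time / demand
= 404 / 107
= 3.78 min/unit


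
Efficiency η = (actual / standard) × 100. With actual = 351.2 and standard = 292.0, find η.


Efficiency = (actual / standard) × 100
= (351.2 / 292.0) × 100
= 120.3%


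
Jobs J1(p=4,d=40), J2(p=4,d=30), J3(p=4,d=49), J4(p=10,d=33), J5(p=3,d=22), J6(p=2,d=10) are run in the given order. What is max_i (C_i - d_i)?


Lateness per job (L = C - d):
  J1: C=4, d=40, L=-36
  J2: C=8, d=30, L=-22
  J3: C=12, d=49, L=-37
  J4: C=22, d=33, L=-11
  J5: C=25, d=22, L=3
  J6: C=27, d=10, L=17
Lmax = max(-36, -22, -37, -11, 3, 17)
= 17


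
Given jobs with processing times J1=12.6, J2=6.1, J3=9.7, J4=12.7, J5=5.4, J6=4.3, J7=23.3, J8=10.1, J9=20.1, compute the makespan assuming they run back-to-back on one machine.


Sequential makespan: sum all processing times
= 12.6 + 6.1 + 9.7 + 12.7 + 5.4 + 4.3 + 23.3 + 10.1 + 20.1
= 104.3 time units


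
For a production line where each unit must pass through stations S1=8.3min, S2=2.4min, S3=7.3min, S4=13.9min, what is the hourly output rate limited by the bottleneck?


Bottleneck = longest station time
Station times: [8.3, 2.4, 7.3, 13.9]
Max = 13.9 min
Rate = 60 / 13.9
= 4.32 units/hour (bottleneck: 13.9min)


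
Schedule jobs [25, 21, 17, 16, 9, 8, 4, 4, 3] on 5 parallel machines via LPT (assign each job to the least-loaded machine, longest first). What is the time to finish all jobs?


Jobs (LPT sorted): [25, 21, 17, 16, 9, 8, 4, 4, 3]
Machines: 5
  J=25 → Machine 1 (load: 0+25=25)
  J=21 → Machine 2 (load: 0+21=21)
  J=17 → Machine 3 (load: 0+17=17)
  J=16 → Machine 4 (load: 0+16=16)
  J=9 → Machine 5 (load: 0+9=9)
  J=8 → Machine 5 (load: 9+8=17)
  J=4 → Machine 4 (load: 16+4=20)
  J=4 → Machine 3 (load: 17+4=21)
  J=3 → Machine 5 (load: 17+3=20)
Machine loads: [25, 21, 21, 20, 20]
Makespan = max = 25 time units


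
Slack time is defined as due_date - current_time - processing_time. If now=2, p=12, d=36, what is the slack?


Slack = due - current_time - processing
= 36 - 2 - 12
= 22


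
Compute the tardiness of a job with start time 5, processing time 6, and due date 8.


Completion = start + processing = 5 + 6 = 11
Tardiness = max(0, C - d) = max(0, 11 - 8)
= max(0, 3)
= 3


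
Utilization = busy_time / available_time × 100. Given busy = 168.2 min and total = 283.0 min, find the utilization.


Utilization = busy / total × 100
= 168.2 / 283.0 × 100
= 59.4%


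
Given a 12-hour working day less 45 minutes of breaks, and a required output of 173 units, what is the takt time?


Available = 12×60 - 45 = 675 min
Takt time = 675 / 173
= 3.90 min/unit


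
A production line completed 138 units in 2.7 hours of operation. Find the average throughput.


Throughput = units / time
= 138 / 2.7
= 51.1 units/hour


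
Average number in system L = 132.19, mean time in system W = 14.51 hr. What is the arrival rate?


Little's law: L = λW → λ = L / W
= 132.19 / 14.51
= 9.11 per hour


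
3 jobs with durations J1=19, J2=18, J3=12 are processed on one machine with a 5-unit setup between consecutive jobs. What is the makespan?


Makespan = Σ processing + (n-1) × setup
= (19 + 18 + 12) + (3-1)×5
= 49 + 10
= 59 time units


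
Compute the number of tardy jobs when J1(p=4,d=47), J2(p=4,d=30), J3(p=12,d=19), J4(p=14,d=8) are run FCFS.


Completion vs due date:
  J1: C=4, d=47 → on time
  J2: C=8, d=30 → on time
  J3: C=20, d=19 → TARDY
  J4: C=34, d=8 → TARDY
Tardy jobs: J3, J4
Count = 2


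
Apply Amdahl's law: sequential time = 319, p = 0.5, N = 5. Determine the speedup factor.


Amdahl's law: T_p = T × ((1-p) + p/N)
= 319 × ((1-0.5) + 0.5/5)
= 319 × (0.50 + 0.1000)
= 319 × 0.6000
= 191.40
Speedup = 319/191.40
= 1.67×


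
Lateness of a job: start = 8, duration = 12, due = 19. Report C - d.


Completion = 8 + 12 = 20
Lateness = C - d = 20 - 19
= 1


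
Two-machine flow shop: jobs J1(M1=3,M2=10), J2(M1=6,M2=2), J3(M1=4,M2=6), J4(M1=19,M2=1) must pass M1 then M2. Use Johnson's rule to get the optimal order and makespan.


Johnson's rule:
Group 1 (M1≤M2, sort by M1): ['J1', 'J3']
Group 2 (M1>M2, sort desc M2): ['J2', 'J4']
Sequence: J1 → J3 → J2 → J4
Makespan calculation:
  J1: M1 done=3, M2 done=13
  J3: M1 done=7, M2 done=19
  J2: M1 done=13, M2 done=21
  J4: M1 done=32, M2 done=33
= Sequence: J1 → J3 → J2 → J4, Makespan: 33


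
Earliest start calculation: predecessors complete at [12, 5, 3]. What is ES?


ES = max of all predecessor completion times
Predecessors: [12, 5, 3]
ES = max(12, 5, 3)
= 12


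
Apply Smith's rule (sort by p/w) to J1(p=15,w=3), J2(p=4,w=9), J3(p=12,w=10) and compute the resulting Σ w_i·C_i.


WSPT order (by p/w): J2 → J3 → J1
  J2: C=4, w·C=9×4=36
  J3: C=16, w·C=10×16=160
  J1: C=31, w·C=3×31=93
Σ w·C = 289
= 289


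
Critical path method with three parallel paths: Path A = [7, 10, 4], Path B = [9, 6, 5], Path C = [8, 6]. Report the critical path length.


Path A: 7 + 10 + 4 = 21
Path B: 9 + 6 + 5 = 20
Path C: 8 + 6 = 14
Critical path = longest = max(21, 20, 14)
= 21 (Path A)


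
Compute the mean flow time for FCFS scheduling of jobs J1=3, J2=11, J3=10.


Completion times:
  J1: completes at 3
  J2: completes at 14
  J3: completes at 24
Sum = 41
Average = 41/3
= 13.67


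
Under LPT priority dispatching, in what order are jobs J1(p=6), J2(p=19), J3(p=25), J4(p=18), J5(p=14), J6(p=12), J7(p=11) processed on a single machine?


LPT: sort by longest processing time first
  J3: p=25
  J2: p=19
  J4: p=18
  J5: p=14
  J6: p=12
  J7: p=11
  J1: p=6
Order: J3 → J2 → J4 → J5 → J6 → J7 → J1


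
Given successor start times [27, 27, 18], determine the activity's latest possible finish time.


LF = min of all successor start times
Successors start at: [27, 27, 18]
LF = min(27, 27, 18)
= 18


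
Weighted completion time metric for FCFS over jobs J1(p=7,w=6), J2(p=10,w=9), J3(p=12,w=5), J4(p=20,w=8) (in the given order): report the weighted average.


Completion times:
  J1: C=7, w×C=6×7=42
  J2: C=17, w×C=9×17=153
  J3: C=29, w×C=5×29=145
  J4: C=49, w×C=8×49=392
Sum w×C = 732
Sum w = 28
Weighted avg = 732/28
= 26.14


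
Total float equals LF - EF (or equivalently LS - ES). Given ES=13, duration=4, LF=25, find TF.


EF = ES + duration = 13 + 4 = 17
LS = LF - duration = 25 - 4 = 21
Total Float = LF - EF = 25 - 17
(or LS - ES = 21 - 13)
= 8


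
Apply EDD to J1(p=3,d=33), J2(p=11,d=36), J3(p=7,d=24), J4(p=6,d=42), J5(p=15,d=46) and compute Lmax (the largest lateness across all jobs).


EDD order: J3 → J1 → J2 → J4 → J5
Completion and lateness:
  J3: C=7, d=24, L=7-24=-17
  J1: C=10, d=33, L=10-33=-23
  J2: C=21, d=36, L=21-36=-15
  J4: C=27, d=42, L=27-42=-15
  J5: C=42, d=46, L=42-46=-4
Lmax = max(-17, -23, -15, -15, -4)
= -4


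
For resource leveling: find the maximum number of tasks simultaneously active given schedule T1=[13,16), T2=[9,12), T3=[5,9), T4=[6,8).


Check each time point for overlaps:
  t=6: 2 tasks active (T3, T4)
Max concurrent = 2


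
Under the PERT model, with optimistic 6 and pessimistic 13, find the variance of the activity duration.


σ² = ((p - o) / 6)² = (p - o)² / 36
= (13 - 6)² / 36
= 7² / 36
= 49 / 36
= 1.3611


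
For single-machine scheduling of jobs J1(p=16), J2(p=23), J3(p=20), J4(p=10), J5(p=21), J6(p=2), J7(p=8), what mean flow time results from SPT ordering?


SPT order: J6 → J7 → J4 → J1 → J3 → J5 → J2
Completion times:
  J6: C=2
  J7: C=10
  J4: C=20
  J1: C=36
  J3: C=56
  J5: C=77
  J2: C=100
Sum = 301, n = 7
Mean flow = 301/7
= 43.00


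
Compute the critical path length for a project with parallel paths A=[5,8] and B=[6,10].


Path A: 5 + 8 = 13
Path B: 6 + 10 = 16
Critical path = longest = max(13, 16)
= 16 (Path B)


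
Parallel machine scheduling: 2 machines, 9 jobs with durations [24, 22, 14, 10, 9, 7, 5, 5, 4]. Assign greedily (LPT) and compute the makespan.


Jobs (LPT sorted): [24, 22, 14, 10, 9, 7, 5, 5, 4]
Machines: 2
  J=24 → Machine 1 (load: 0+24=24)
  J=22 → Machine 2 (load: 0+22=22)
  J=14 → Machine 2 (load: 22+14=36)
  J=10 → Machine 1 (load: 24+10=34)
  J=9 → Machine 1 (load: 34+9=43)
  J=7 → Machine 2 (load: 36+7=43)
  J=5 → Machine 1 (load: 43+5=48)
  J=5 → Machine 2 (load: 43+5=48)
  J=4 → Machine 1 (load: 48+4=52)
Machine loads: [52, 48]
Makespan = max = 52 time units


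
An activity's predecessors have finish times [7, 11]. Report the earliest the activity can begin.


ES = max of all predecessor completion times
Predecessors: [7, 11]
ES = max(7, 11)
= 11


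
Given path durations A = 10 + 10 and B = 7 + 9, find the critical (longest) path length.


Path A: 10 + 10 = 20
Path B: 7 + 9 = 16
Critical path = longest = max(20, 16)
= 20 (Path A)


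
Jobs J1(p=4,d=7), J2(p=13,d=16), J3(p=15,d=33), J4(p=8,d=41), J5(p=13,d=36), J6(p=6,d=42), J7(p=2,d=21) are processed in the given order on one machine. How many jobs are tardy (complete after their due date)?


Completion vs due date:
  J1: C=4, d=7 → on time
  J2: C=17, d=16 → TARDY
  J3: C=32, d=33 → on time
  J4: C=40, d=41 → on time
  J5: C=53, d=36 → TARDY
  J6: C=59, d=42 → TARDY
  J7: C=61, d=21 → TARDY
Tardy jobs: J2, J5, J6, J7
Count = 4


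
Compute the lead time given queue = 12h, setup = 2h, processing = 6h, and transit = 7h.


Lead time = queue + setup + processing + transit
= 12 + 2 + 6 + 7
= 27 hours


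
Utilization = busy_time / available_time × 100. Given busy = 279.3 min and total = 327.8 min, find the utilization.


Utilization = busy / total × 100
= 279.3 / 327.8 × 100
= 85.2%


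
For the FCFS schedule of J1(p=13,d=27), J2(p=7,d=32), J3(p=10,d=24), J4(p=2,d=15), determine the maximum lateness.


Lateness per job (L = C - d):
  J1: C=13, d=27, L=-14
  J2: C=20, d=32, L=-12
  J3: C=30, d=24, L=6
  J4: C=32, d=15, L=17
Lmax = max(-14, -12, 6, 17)
= 17


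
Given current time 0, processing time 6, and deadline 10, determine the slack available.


Slack = due - current_time - processing
= 10 - 0 - 6
= 4


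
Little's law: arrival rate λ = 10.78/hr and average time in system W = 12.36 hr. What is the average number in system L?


Little's law: L = λ × W
= 10.78 × 12.36
= 133.24


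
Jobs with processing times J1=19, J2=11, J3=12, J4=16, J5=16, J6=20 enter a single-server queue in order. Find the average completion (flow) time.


Completion times:
  J1: completes at 19
  J2: completes at 30
  J3: completes at 42
  J4: completes at 58
  J5: completes at 74
  J6: completes at 94
Sum = 317
Average = 317/6
= 52.83


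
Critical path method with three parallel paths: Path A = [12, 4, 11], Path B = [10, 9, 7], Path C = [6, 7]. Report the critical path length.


Path A: 12 + 4 + 11 = 27
Path B: 10 + 9 + 7 = 26
Path C: 6 + 7 = 13
Critical path = longest = max(27, 26, 13)
= 27 (Path A)


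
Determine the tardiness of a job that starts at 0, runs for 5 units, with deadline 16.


Completion = start + processing = 0 + 5 = 5
Tardiness = max(0, C - d) = max(0, 5 - 16)
= max(0, -11)
= 0


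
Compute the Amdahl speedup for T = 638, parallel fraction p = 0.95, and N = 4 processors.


Amdahl's law: T_p = T × ((1-p) + p/N)
= 638 × ((1-0.95) + 0.95/4)
= 638 × (0.05 + 0.2375)
= 638 × 0.2875
= 183.43
Speedup = 638/183.43
= 3.48×


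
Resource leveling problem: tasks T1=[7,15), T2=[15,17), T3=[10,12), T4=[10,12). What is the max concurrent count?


Check each time point for overlaps:
  t=10: 3 tasks active (T1, T3, T4)
Max concurrent = 3


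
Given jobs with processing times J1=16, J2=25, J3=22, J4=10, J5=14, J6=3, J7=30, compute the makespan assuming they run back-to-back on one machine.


Sequential makespan: sum all processing times
= 16 + 25 + 22 + 10 + 14 + 3 + 30
= 120 time units


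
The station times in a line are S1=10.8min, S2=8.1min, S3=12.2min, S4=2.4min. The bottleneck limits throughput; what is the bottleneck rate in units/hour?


Bottleneck = longest station time
Station times: [10.8, 8.1, 12.2, 2.4]
Max = 12.2 min
Rate = 60 / 12.2
= 4.92 units/hour (bottleneck: 12.2min)


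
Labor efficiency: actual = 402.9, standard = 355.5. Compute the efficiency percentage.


Efficiency = (actual / standard) × 100
= (402.9 / 355.5) × 100
= 113.3%


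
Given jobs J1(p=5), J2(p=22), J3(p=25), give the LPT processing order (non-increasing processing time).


LPT: sort by longest processing time first
  J3: p=25
  J2: p=22
  J1: p=5
Order: J3 → J2 → J1


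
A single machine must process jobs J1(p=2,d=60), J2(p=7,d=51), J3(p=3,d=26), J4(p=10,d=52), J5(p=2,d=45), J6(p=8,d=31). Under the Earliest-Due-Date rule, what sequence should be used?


EDD: sort by earliest due date
  J3: d=26, p=3
  J6: d=31, p=8
  J5: d=45, p=2
  J2: d=51, p=7
  J4: d=52, p=10
  J1: d=60, p=2
Order: J3 → J6 → J5 → J2 → J4 → J1


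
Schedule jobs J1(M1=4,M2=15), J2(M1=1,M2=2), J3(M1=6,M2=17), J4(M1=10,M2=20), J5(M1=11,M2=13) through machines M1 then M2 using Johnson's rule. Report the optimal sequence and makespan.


Johnson's rule:
Group 1 (M1≤M2, sort by M1): ['J2', 'J1', 'J3', 'J4', 'J5']
Group 2 (M1>M2, sort desc M2): []
Sequence: J2 → J1 → J3 → J4 → J5
Makespan calculation:
  J2: M1 done=1, M2 done=3
  J1: M1 done=5, M2 done=20
  J3: M1 done=11, M2 done=37
  J4: M1 done=21, M2 done=57
  J5: M1 done=32, M2 done=70
= Sequence: J2 → J1 → J3 → J4 → J5, Makespan: 70


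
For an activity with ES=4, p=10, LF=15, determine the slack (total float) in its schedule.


EF = ES + duration = 4 + 10 = 14
LS = LF - duration = 15 - 10 = 5
Total Float = LF - EF = 15 - 14
(or LS - ES = 5 - 4)
= 1


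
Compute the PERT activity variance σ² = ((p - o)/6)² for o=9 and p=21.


σ² = ((p - o) / 6)² = (p - o)² / 36
= (21 - 9)² / 36
= 12² / 36
= 144 / 36
= 4.0000


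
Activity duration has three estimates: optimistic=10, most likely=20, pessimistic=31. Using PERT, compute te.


te = (o + 4m + p) / 6
= (10 + 4×20 + 31) / 6
= (10 + 80 + 31) / 6
= 121 / 6
= 20.17


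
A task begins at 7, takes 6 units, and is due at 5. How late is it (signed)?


Completion = 7 + 6 = 13
Lateness = C - d = 13 - 5
= 8


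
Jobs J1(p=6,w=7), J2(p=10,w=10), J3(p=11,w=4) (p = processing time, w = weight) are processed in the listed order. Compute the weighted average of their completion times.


Completion times:
  J1: C=6, w×C=7×6=42
  J2: C=16, w×C=10×16=160
  J3: C=27, w×C=4×27=108
Sum w×C = 310
Sum w = 21
Weighted avg = 310/21
= 14.76


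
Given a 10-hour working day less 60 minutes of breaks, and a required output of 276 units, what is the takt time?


Available = 10×60 - 60 = 540 min
Takt time = 540 / 276
= 1.96 min/unit


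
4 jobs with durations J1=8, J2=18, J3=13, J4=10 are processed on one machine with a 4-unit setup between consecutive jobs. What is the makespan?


Makespan = Σ processing + (n-1) × setup
= (8 + 18 + 13 + 10) + (4-1)×4
= 49 + 12
= 61 time units


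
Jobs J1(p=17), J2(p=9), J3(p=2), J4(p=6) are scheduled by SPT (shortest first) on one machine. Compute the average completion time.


SPT order: J3 → J4 → J2 → J1
Completion times:
  J3: C=2
  J4: C=8
  J2: C=17
  J1: C=34
Sum = 61, n = 4
Mean flow = 61/4
= 15.25


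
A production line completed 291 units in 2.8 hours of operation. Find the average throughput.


Throughput = units / time
= 291 / 2.8
= 103.9 units/hour


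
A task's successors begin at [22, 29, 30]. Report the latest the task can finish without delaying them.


LF = min of all successor start times
Successors start at: [22, 29, 30]
LF = min(22, 29, 30)
= 22


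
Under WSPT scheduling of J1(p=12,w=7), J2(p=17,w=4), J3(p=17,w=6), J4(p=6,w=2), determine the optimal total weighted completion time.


WSPT order (by p/w): J1 → J3 → J4 → J2
  J1: C=12, w·C=7×12=84
  J3: C=29, w·C=6×29=174
  J4: C=35, w·C=2×35=70
  J2: C=52, w·C=4×52=208
Σ w·C = 536
= 536


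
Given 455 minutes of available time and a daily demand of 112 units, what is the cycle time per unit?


Cycle time = available time / demand
= 455 / 112
= 4.06 min/unit


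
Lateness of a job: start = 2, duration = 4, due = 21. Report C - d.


Completion = 2 + 4 = 6
Lateness = C - d = 6 - 21
= -15


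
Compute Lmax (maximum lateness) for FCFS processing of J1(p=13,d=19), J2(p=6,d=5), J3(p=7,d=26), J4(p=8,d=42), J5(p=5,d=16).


Lateness per job (L = C - d):
  J1: C=13, d=19, L=-6
  J2: C=19, d=5, L=14
  J3: C=26, d=26, L=0
  J4: C=34, d=42, L=-8
  J5: C=39, d=16, L=23
Lmax = max(-6, 14, 0, -8, 23)
= 23


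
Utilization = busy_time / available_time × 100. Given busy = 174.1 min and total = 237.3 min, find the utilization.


Utilization = busy / total × 100
= 174.1 / 237.3 × 100
= 73.4%


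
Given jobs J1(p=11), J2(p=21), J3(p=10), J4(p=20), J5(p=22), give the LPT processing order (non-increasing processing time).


LPT: sort by longest processing time first
  J5: p=22
  J2: p=21
  J4: p=20
  J1: p=11
  J3: p=10
Order: J5 → J2 → J4 → J1 → J3


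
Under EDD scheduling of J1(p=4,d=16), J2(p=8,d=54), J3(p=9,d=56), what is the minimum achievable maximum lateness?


EDD order: J1 → J2 → J3
Completion and lateness:
  J1: C=4, d=16, L=4-16=-12
  J2: C=12, d=54, L=12-54=-42
  J3: C=21, d=56, L=21-56=-35
Lmax = max(-12, -42, -35)
= -12


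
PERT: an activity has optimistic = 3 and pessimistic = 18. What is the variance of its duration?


σ² = ((p - o) / 6)² = (p - o)² / 36
= (18 - 3)² / 36
= 15² / 36
= 225 / 36
= 6.2500


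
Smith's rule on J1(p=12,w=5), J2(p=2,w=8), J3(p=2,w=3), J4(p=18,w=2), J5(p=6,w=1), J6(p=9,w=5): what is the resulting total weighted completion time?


WSPT order (by p/w): J2 → J3 → J6 → J1 → J5 → J4
  J2: C=2, w·C=8×2=16
  J3: C=4, w·C=3×4=12
  J6: C=13, w·C=5×13=65
  J1: C=25, w·C=5×25=125
  J5: C=31, w·C=1×31=31
  J4: C=49, w·C=2×49=98
Σ w·C = 347
= 347


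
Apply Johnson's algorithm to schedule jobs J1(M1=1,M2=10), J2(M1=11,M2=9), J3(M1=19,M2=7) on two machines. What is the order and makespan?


Johnson's rule:
Group 1 (M1≤M2, sort by M1): ['J1']
Group 2 (M1>M2, sort desc M2): ['J2', 'J3']
Sequence: J1 → J2 → J3
Makespan calculation:
  J1: M1 done=1, M2 done=11
  J2: M1 done=12, M2 done=21
  J3: M1 done=31, M2 done=38
= Sequence: J1 → J2 → J3, Makespan: 38


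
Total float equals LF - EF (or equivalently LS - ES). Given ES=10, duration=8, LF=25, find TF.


EF = ES + duration = 10 + 8 = 18
LS = LF - duration = 25 - 8 = 17
Total Float = LF - EF = 25 - 18
(or LS - ES = 17 - 10)
= 7
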